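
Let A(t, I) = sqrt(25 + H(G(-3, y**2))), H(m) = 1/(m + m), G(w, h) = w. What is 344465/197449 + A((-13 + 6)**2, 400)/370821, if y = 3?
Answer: 344465/197449 + sqrt(894)/2224926 ≈ 1.7446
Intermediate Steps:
H(m) = 1/(2*m)
A(t, I) = sqrt(894)/6 (A(t, I) = sqrt(25 + (1/2)/(-3)) = sqrt(25 + (1/2)*(-1/3)) = sqrt(25 - 1/6) = sqrt(149/6) = sqrt(894)/6)
344465/197449 + A((-13 + 6)**2, 400)/370821 = 344465/197449 + (sqrt(894)/6)/370821 = 344465*(1/197449) + (sqrt(894)/6)*(1/370821) = 344465/197449 + sqrt(894)/2224926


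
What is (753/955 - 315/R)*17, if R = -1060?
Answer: 3736617/202460 ≈ 18.456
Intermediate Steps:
(753/955 - 315/R)*17 = (753/955 - 315/(-1060))*17 = (753*(1/955) - 315*(-1/1060))*17 = (753/955 + 63/212)*17 = (219801/202460)*17 = 3736617/202460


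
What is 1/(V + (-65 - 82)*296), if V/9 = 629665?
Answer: 1/5623473 ≈ 1.7783e-7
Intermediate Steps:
V = 5666985 (V = 9*629665 = 5666985)
1/(V + (-65 - 82)*296) = 1/(5666985 + (-65 - 82)*296) = 1/(5666985 - 147*296) = 1/(5666985 - 43512) = 1/5623473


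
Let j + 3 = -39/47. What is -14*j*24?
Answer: 60480/47 ≈ 1286.8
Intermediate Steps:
j = -180/47 (j = -3 - 39/47 = -180/47 ≈ -3.8298)
-14*j*24 = -14*(-180/47)*24 = (2520/47)*24 = 60480/47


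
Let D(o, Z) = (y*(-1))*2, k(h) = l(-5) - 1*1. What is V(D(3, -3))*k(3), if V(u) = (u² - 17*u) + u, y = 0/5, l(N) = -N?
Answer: 0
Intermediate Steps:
y = 0 (y = 0*(⅕) = 0)
k(h) = 4 (k(h) = -1*(-5) - 1*1 = 5 - 1 = 4)
D(o, Z) = 0 (D(o, Z) = (0*(-1))*2 = 0*2 = 0)
V(u) = u² - 16*u
V(D(3, -3))*k(3) = (0*(-16 + 0))*4 = (0*(-16))*4 = 0*4 = 0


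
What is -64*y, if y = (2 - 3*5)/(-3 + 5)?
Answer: 416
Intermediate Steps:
y = -13/2 (y = (2 - 15)/2 = -13*½ = -13/2 ≈ -6.5000)
-64*y = -64*(-13/2) = 416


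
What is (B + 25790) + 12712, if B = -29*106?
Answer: 35428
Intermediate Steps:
B = -3074
(B + 25790) + 12712 = (-3074 + 25790) + 12712 = 22716 + 12712 = 35428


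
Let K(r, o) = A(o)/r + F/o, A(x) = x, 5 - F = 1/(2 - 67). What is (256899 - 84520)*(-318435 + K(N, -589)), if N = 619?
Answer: -1300845631570345736/23698415 ≈ -5.4892e+10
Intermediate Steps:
F = 326/65 (F = 5 - 1/(2 - 67) = 5 - 1/(-65) = 5 - 1*(-1/65) = 5 + 1/65 = 326/65 ≈ 5.0154)
K(r, o) = 326/(65*o) + o/r (K(r, o) = o/r + 326/(65*o) = 326/(65*o) + o/r)
(256899 - 84520)*(-318435 + K(N, -589)) = (256899 - 84520)*(-318435 + ((326/65)/(-589) - 589/619)) = 172379*(-318435 + ((326/65)*(-1/589) - 589*1/619)) = 172379*(-318435 + (-326/38285 - 589/619)) = 172379*(-318435 - 22751659/23698415) = 172379*(-7546427532184/23698415) = -1300845631570345736/23698415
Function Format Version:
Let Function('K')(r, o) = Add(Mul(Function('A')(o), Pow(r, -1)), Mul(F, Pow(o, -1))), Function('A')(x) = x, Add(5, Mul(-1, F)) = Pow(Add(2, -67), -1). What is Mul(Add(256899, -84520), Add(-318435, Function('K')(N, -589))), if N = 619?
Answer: Rational(-1300845631570345736, 23698415) ≈ -5.4892e+10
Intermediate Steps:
F = Rational(326, 65) (F = Add(5, Mul(-1, Pow(Add(2, -67), -1))) = Add(5, Mul(-1, Pow(-65, -1))) = Add(5, Mul(-1, Rational(-1, 65))) = Add(5, Rational(1, 65)) = Rational(326, 65) ≈ 5.0154)
Function('K')(r, o) = Add(Mul(Rational(326, 65), Pow(o, -1)), Mul(o, Pow(r, -1))) (Function('K')(r, o) = Add(Mul(o, Pow(r, -1)), Mul(Rational(326, 65), Pow(o, -1))) = Add(Mul(Rational(326, 65), Pow(o, -1)), Mul(o, Pow(r, -1))))
Mul(Add(256899, -84520), Add(-318435, Function('K')(N, -589))) = Mul(Add(256899, -84520), Add(-318435, Add(Mul(Rational(326, 65), Pow(-589, -1)), Mul(-589, Pow(619, -1))))) = Mul(172379, Add(-318435, Add(Mul(Rational(326, 65), Rational(-1, 589)), Mul(-589, Rational(1, 619))))) = Mul(172379, Add(-318435, Add(Rational(-326, 38285), Rational(-589, 619)))) = Mul(172379, Add(-318435, Rational(-22751659, 23698415))) = Mul(172379, Rational(-7546427532184, 23698415)) = Rational(-1300845631570345736, 23698415)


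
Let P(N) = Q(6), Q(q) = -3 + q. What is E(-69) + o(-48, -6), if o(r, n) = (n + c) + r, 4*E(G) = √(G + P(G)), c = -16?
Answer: -70 + I*√66/4 ≈ -70.0 + 2.031*I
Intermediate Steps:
P(N) = 3 (P(N) = -3 + 6 = 3)
E(G) = √(3 + G)/4 (E(G) = √(G + 3)/4 = √(3 + G)/4)
o(r, n) = -16 + n + r (o(r, n) = (n - 16) + r = (-16 + n) + r = -16 + n + r)
E(-69) + o(-48, -6) = √(3 - 69)/4 + (-16 - 6 - 48) = √(-66)/4 - 70 = (I*√66)/4 - 70 = I*√66/4 - 70 = -70 + I*√66/4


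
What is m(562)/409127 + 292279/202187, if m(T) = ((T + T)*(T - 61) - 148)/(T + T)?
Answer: 33630220358801/23244365170469 ≈ 1.4468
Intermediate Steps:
m(T) = (-148 + 2*T*(-61 + T))/(2*T) (m(T) = ((2*T)*(-61 + T) - 148)/((2*T)) = (2*T*(-61 + T) - 148)*(1/(2*T)) = (-148 + 2*T*(-61 + T))*(1/(2*T)) = (-148 + 2*T*(-61 + T))/(2*T))
m(562)/409127 + 292279/202187 = (-61 + 562 - 74/562)/409127 + 292279/202187 = (-61 + 562 - 74*1/562)*(1/409127) + 292279*(1/202187) = (-61 + 562 - 37/281)*(1/409127) + 292279/202187 = (140744/281)*(1/409127) + 292279/202187 = 140744/114964687 + 292279/202187 = 33630220358801/23244365170469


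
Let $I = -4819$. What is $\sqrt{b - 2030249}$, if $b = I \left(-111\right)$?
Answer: $2 i \sqrt{373835} \approx 1222.8 i$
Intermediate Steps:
$b = 534909$ ($b = \left(-4819\right) \left(-111\right) = 534909$)
$\sqrt{b - 2030249} = \sqrt{534909 - 2030249} = \sqrt{-1495340} = 2 i \sqrt{373835}$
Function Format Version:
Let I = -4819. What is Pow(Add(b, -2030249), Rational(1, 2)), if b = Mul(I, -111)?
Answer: Mul(2, I, Pow(373835, Rational(1, 2))) ≈ Mul(1222.8, I)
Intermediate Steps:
b = 534909 (b = Mul(-4819, -111) = 534909)
Pow(Add(b, -2030249), Rational(1, 2)) = Pow(Add(534909, -2030249), Rational(1, 2)) = Pow(-1495340, Rational(1, 2)) = Mul(2, I, Pow(373835, Rational(1, 2)))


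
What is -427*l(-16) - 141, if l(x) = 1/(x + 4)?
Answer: -1265/12 ≈ -105.42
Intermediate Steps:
l(x) = 1/(4 + x)
-427*l(-16) - 141 = -427/(4 - 16) - 141 = -427/(-12) - 141 = -427*(-1/12) - 141 = 427/12 - 141 = -1265/12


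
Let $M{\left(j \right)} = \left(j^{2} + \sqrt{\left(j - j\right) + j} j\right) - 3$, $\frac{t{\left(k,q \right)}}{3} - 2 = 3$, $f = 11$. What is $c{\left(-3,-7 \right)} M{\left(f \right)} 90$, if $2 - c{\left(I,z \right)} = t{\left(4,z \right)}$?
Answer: $-138060 - 12870 \sqrt{11} \approx -1.8075 \cdot 10^{5}$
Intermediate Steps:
$t{\left(k,q \right)} = 15$ ($t{\left(k,q \right)} = 6 + 3 \cdot 3 = 6 + 9 = 15$)
$c{\left(I,z \right)} = -13$ ($c{\left(I,z \right)} = 2 - 15 = -13$)
$M{\left(j \right)} = -3 + j^{2} + j^{\frac{3}{2}}$ ($M{\left(j \right)} = \left(j^{2} + \sqrt{0 + j} j\right) - 3 = \left(j^{2} + \sqrt{j} j\right) - 3 = \left(j^{2} + j^{\frac{3}{2}}\right) - 3 = -3 + j^{2} + j^{\frac{3}{2}}$)
$c{\left(-3,-7 \right)} M{\left(f \right)} 90 = - 13 \left(-3 + 11^{2} + 11^{\frac{3}{2}}\right) 90 = - 13 \left(-3 + 121 + 11 \sqrt{11}\right) 90 = - 13 \left(118 + 11 \sqrt{11}\right) 90 = \left(-1534 - 143 \sqrt{11}\right) 90 = -138060 - 12870 \sqrt{11}$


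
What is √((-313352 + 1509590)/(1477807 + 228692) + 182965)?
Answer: √59202391521204303/568833 ≈ 427.75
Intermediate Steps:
√((-313352 + 1509590)/(1477807 + 228692) + 182965) = √(1196238/1706499 + 182965) = √(1196238*(1/1706499) + 182965) = √(398746/568833 + 182965) = √(104076928591/568833) = √59202391521204303/568833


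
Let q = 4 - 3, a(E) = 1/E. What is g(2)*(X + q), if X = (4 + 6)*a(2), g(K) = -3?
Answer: -18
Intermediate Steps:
X = 5 (X = (4 + 6)/2 = 10*(½) = 5)
q = 1
g(2)*(X + q) = -3*(5 + 1) = -3*6 = -18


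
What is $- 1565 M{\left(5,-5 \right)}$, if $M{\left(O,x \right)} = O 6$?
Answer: $-46950$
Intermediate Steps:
$M{\left(O,x \right)} = 6 O$
$- 1565 M{\left(5,-5 \right)} = - 1565 \cdot 6 \cdot 5 = \left(-1565\right) 30 = -46950$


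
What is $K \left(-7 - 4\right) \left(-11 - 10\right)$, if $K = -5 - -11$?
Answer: $1386$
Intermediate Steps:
$K = 6$ ($K = -5 + 11 = 6$)
$K \left(-7 - 4\right) \left(-11 - 10\right) = 6 \left(-7 - 4\right) \left(-11 - 10\right) = 6 \left(-7 + \left(-5 + 1\right)\right) \left(-21\right) = 6 \left(-7 - 4\right) \left(-21\right) = 6 \left(\left(-11\right) \left(-21\right)\right) = 6 \cdot 231 = 1386$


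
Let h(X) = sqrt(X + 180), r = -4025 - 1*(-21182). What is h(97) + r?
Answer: 17157 + sqrt(277) ≈ 17174.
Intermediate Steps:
r = 17157 (r = -4025 + 21182 = 17157)
h(X) = sqrt(180 + X)
h(97) + r = sqrt(180 + 97) + 17157 = sqrt(277) + 17157 = 17157 + sqrt(277)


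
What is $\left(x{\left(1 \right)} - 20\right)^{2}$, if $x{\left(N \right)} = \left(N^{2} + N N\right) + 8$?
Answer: $100$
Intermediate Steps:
$x{\left(N \right)} = 8 + 2 N^{2}$ ($x{\left(N \right)} = \left(N^{2} + N^{2}\right) + 8 = 2 N^{2} + 8 = 8 + 2 N^{2}$)
$\left(x{\left(1 \right)} - 20\right)^{2} = \left(\left(8 + 2 \cdot 1^{2}\right) - 20\right)^{2} = \left(\left(8 + 2 \cdot 1\right) - 20\right)^{2} = \left(\left(8 + 2\right) - 20\right)^{2} = \left(10 - 20\right)^{2} = \left(-10\right)^{2} = 100$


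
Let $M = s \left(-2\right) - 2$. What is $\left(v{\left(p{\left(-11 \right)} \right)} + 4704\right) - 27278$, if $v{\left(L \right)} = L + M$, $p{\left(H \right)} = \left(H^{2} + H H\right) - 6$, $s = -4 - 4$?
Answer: $-22324$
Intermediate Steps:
$s = -8$ ($s = -4 - 4 = -8$)
$p{\left(H \right)} = -6 + 2 H^{2}$ ($p{\left(H \right)} = \left(H^{2} + H^{2}\right) - 6 = 2 H^{2} - 6 = -6 + 2 H^{2}$)
$M = 14$ ($M = \left(-8\right) \left(-2\right) - 2 = 16 - 2 = 14$)
$v{\left(L \right)} = 14 + L$ ($v{\left(L \right)} = L + 14 = 14 + L$)
$\left(v{\left(p{\left(-11 \right)} \right)} + 4704\right) - 27278 = \left(\left(14 - \left(6 - 2 \left(-11\right)^{2}\right)\right) + 4704\right) - 27278 = \left(\left(14 + \left(-6 + 2 \cdot 121\right)\right) + 4704\right) - 27278 = \left(\left(14 + \left(-6 + 242\right)\right) + 4704\right) - 27278 = \left(\left(14 + 236\right) + 4704\right) - 27278 = \left(250 + 4704\right) - 27278 = 4954 - 27278 = -22324$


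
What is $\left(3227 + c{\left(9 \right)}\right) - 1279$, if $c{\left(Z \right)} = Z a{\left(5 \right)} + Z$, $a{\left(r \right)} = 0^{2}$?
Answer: $1957$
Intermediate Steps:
$a{\left(r \right)} = 0$
$c{\left(Z \right)} = Z$ ($c{\left(Z \right)} = Z 0 + Z = 0 + Z = Z$)
$\left(3227 + c{\left(9 \right)}\right) - 1279 = \left(3227 + 9\right) - 1279 = 3236 - 1279 = 1957$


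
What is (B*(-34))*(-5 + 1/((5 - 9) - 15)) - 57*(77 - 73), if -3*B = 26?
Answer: -32620/19 ≈ -1716.8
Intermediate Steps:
B = -26/3 (B = -⅓*26 = -26/3 ≈ -8.6667)
(B*(-34))*(-5 + 1/((5 - 9) - 15)) - 57*(77 - 73) = (-26/3*(-34))*(-5 + 1/((5 - 9) - 15)) - 57*(77 - 73) = 884*(-5 + 1/(-4 - 15))/3 - 57*4 = 884*(-5 + 1/(-19))/3 - 1*228 = 884*(-5 - 1/19)/3 - 228 = (884/3)*(-96/19) - 228 = -28288/19 - 228 = -32620/19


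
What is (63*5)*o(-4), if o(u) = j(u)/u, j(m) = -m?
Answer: -315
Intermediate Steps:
o(u) = -1 (o(u) = (-u)/u = -1)
(63*5)*o(-4) = (63*5)*(-1) = 315*(-1) = -315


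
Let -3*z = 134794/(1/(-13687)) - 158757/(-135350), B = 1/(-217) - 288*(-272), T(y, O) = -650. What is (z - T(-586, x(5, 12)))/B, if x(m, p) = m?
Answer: 54187271206966331/6902407811550 ≈ 7850.5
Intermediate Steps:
B = 16998911/217 (B = -1/217 + 78336 = 16998911/217 ≈ 78336.)
z = 249710663288543/406050 (z = -(134794/(1/(-13687)) - 158757/(-135350))/3 = -(134794/(-1/13687) - 158757*(-1/135350))/3 = -(134794*(-13687) + 158757/135350)/3 = -(-1844925478 + 158757/135350)/3 = -1/3*(-249710663288543/135350) = 249710663288543/406050 ≈ 6.1498e+8)
(z - T(-586, x(5, 12)))/B = (249710663288543/406050 - 1*(-650))/(16998911/217) = (249710663288543/406050 + 650)*(217/16998911) = (249710927221043/406050)*(217/16998911) = 54187271206966331/6902407811550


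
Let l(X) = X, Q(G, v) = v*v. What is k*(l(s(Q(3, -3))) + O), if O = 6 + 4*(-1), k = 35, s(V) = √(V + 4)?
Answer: 70 + 35*√13 ≈ 196.19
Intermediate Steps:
Q(G, v) = v²
s(V) = √(4 + V)
O = 2 (O = 6 - 4 = 2)
k*(l(s(Q(3, -3))) + O) = 35*(√(4 + (-3)²) + 2) = 35*(√(4 + 9) + 2) = 35*(√13 + 2) = 35*(2 + √13) = 70 + 35*√13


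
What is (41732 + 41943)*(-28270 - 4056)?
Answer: -2704878050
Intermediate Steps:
(41732 + 41943)*(-28270 - 4056) = 83675*(-32326) = -2704878050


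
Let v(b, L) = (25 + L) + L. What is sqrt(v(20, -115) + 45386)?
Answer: sqrt(45181) ≈ 212.56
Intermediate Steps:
v(b, L) = 25 + 2*L
sqrt(v(20, -115) + 45386) = sqrt((25 + 2*(-115)) + 45386) = sqrt((25 - 230) + 45386) = sqrt(-205 + 45386) = sqrt(45181)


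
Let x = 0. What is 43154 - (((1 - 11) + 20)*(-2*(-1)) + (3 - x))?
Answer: 43131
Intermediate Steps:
43154 - (((1 - 11) + 20)*(-2*(-1)) + (3 - x)) = 43154 - (((1 - 11) + 20)*(-2*(-1)) + (3 - 1*0)) = 43154 - ((-10 + 20)*2 + (3 + 0)) = 43154 - (10*2 + 3) = 43154 - (20 + 3) = 43154 - 1*23 = 43154 - 23 = 43131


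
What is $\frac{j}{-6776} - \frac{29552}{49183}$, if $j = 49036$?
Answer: $- \frac{652995485}{83316002} \approx -7.8376$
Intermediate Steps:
$\frac{j}{-6776} - \frac{29552}{49183} = \frac{49036}{-6776} - \frac{29552}{49183} = 49036 \left(- \frac{1}{6776}\right) - \frac{29552}{49183} = - \frac{12259}{1694} - \frac{29552}{49183} = - \frac{652995485}{83316002}$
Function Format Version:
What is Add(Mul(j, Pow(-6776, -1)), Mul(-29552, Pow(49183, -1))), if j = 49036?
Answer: Rational(-652995485, 83316002) ≈ -7.8376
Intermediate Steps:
Add(Mul(j, Pow(-6776, -1)), Mul(-29552, Pow(49183, -1))) = Add(Mul(49036, Pow(-6776, -1)), Mul(-29552, Pow(49183, -1))) = Add(Mul(49036, Rational(-1, 6776)), Mul(-29552, Rational(1, 49183))) = Add(Rational(-12259, 1694), Rational(-29552, 49183)) = Rational(-652995485, 83316002)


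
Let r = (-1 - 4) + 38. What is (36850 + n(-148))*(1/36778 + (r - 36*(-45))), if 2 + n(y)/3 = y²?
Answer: 3117396526730/18389 ≈ 1.6952e+8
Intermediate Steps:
r = 33 (r = -5 + 38 = 33)
n(y) = -6 + 3*y²
(36850 + n(-148))*(1/36778 + (r - 36*(-45))) = (36850 + (-6 + 3*(-148)²))*(1/36778 + (33 - 36*(-45))) = (36850 + (-6 + 3*21904))*(1/36778 + (33 + 1620)) = (36850 + (-6 + 65712))*(1/36778 + 1653) = (36850 + 65706)*(60794035/36778) = 102556*(60794035/36778) = 3117396526730/18389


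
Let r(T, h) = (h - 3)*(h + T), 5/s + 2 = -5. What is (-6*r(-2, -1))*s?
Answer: 360/7 ≈ 51.429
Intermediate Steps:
s = -5/7 (s = 5/(-2 - 5) = 5/(-7) = 5*(-⅐) = -5/7 ≈ -0.71429)
r(T, h) = (-3 + h)*(T + h)
(-6*r(-2, -1))*s = -6*((-1)² - 3*(-2) - 3*(-1) - 2*(-1))*(-5/7) = -6*(1 + 6 + 3 + 2)*(-5/7) = -6*12*(-5/7) = -72*(-5/7) = 360/7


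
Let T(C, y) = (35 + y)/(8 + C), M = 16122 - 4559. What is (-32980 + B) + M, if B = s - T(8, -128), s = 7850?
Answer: -216979/16 ≈ -13561.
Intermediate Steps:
M = 11563
T(C, y) = (35 + y)/(8 + C)
B = 125693/16 (B = 7850 - (35 - 128)/(8 + 8) = 7850 - (-93)/16 = 7850 - 1*(-93/16) = 7850 + 93/16 = 125693/16 ≈ 7855.8)
(-32980 + B) + M = (-32980 + 125693/16) + 11563 = -401987/16 + 11563 = -216979/16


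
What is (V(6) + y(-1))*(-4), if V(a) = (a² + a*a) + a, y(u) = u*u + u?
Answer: -312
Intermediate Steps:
y(u) = u + u² (y(u) = u² + u = u + u²)
V(a) = a + 2*a² (V(a) = (a² + a²) + a = 2*a² + a = a + 2*a²)
(V(6) + y(-1))*(-4) = (6*(1 + 2*6) - (1 - 1))*(-4) = (6*(1 + 12) - 1*0)*(-4) = (6*13 + 0)*(-4) = (78 + 0)*(-4) = 78*(-4) = -312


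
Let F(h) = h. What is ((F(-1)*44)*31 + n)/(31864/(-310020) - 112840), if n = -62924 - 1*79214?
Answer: 5561061255/4372836083 ≈ 1.2717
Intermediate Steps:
n = -142138 (n = -62924 - 79214 = -142138)
((F(-1)*44)*31 + n)/(31864/(-310020) - 112840) = (-1*44*31 - 142138)/(31864/(-310020) - 112840) = (-44*31 - 142138)/(31864*(-1/310020) - 112840) = (-1364 - 142138)/(-7966/77505 - 112840) = -143502/(-8745672166/77505) = -143502*(-77505/8745672166) = 5561061255/4372836083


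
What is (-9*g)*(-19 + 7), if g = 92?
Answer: 9936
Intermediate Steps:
(-9*g)*(-19 + 7) = (-9*92)*(-19 + 7) = -828*(-12) = 9936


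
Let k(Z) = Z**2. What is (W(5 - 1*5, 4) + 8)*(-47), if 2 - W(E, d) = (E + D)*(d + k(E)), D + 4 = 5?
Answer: -282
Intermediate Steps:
D = 1 (D = -4 + 5 = 1)
W(E, d) = 2 - (1 + E)*(d + E**2) (W(E, d) = 2 - (E + 1)*(d + E**2) = 2 - (1 + E)*(d + E**2))
(W(5 - 1*5, 4) + 8)*(-47) = ((2 - 1*4 - (5 - 1*5)**2 - (5 - 1*5)**3 - 1*(5 - 1*5)*4) + 8)*(-47) = ((2 - 4 - (5 - 5)**2 - (5 - 5)**3 - 1*(5 - 5)*4) + 8)*(-47) = ((2 - 4 - 1*0**2 - 1*0**3 - 1*0*4) + 8)*(-47) = ((2 - 4 - 1*0 - 1*0 + 0) + 8)*(-47) = ((2 - 4 + 0 + 0 + 0) + 8)*(-47) = (-2 + 8)*(-47) = 6*(-47) = -282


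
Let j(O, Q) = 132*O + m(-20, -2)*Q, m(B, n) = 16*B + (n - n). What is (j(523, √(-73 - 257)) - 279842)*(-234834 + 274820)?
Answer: -8429288716 - 12795520*I*√330 ≈ -8.4293e+9 - 2.3244e+8*I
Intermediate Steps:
m(B, n) = 16*B (m(B, n) = 16*B + 0 = 16*B)
j(O, Q) = -320*Q + 132*O (j(O, Q) = 132*O + (16*(-20))*Q = 132*O - 320*Q = -320*Q + 132*O)
(j(523, √(-73 - 257)) - 279842)*(-234834 + 274820) = ((-320*√(-73 - 257) + 132*523) - 279842)*(-234834 + 274820) = ((-320*I*√330 + 69036) - 279842)*39986 = ((69036 - 320*I*√330) - 279842)*39986 = (-210806 - 320*I*√330)*39986 = -8429288716 - 12795520*I*√330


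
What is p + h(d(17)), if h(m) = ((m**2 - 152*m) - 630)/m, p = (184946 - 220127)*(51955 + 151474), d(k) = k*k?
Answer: -2068325463598/289 ≈ -7.1568e+9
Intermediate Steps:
d(k) = k**2
p = -7156835649 (p = -35181*203429 = -7156835649)
h(m) = (-630 + m**2 - 152*m)/m
p + h(d(17)) = -7156835649 + (-152 + 17**2 - 630/(17**2)) = -7156835649 + (-152 + 289 - 630/289) = -7156835649 + 38963/289 = -2068325463598/289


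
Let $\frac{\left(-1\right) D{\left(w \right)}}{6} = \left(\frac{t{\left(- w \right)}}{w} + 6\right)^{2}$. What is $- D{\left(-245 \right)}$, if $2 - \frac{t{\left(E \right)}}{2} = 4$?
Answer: $\frac{13036056}{60025} \approx 217.18$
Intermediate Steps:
$t{\left(E \right)} = -4$ ($t{\left(E \right)} = 4 - 8 = -4$)
$D{\left(w \right)} = - 6 \left(6 - \frac{4}{w}\right)^{2}$ ($D{\left(w \right)} = - 6 \left(- \frac{4}{w} + 6\right)^{2} = - 6 \left(6 - \frac{4}{w}\right)^{2}$)
$- D{\left(-245 \right)} = - \frac{\left(-24\right) \left(-2 + 3 \left(-245\right)\right)^{2}}{60025} = - \frac{\left(-24\right) \left(-2 - 735\right)^{2}}{60025} = - \frac{\left(-24\right) \left(-737\right)^{2}}{60025} = - \frac{\left(-24\right) 543169}{60025} = \left(-1\right) \left(- \frac{13036056}{60025}\right) = \frac{13036056}{60025}$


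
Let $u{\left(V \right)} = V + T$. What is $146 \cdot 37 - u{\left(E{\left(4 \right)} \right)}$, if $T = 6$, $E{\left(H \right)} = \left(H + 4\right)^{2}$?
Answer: $5332$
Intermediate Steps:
$E{\left(H \right)} = \left(4 + H\right)^{2}$
$u{\left(V \right)} = 6 + V$ ($u{\left(V \right)} = V + 6 = 6 + V$)
$146 \cdot 37 - u{\left(E{\left(4 \right)} \right)} = 146 \cdot 37 - \left(6 + \left(4 + 4\right)^{2}\right) = 5402 - \left(6 + 8^{2}\right) = 5402 - \left(6 + 64\right) = 5402 - 70 = 5332$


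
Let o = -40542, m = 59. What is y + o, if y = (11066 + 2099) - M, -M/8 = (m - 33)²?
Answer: -21969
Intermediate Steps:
M = -5408 (M = -8*(59 - 33)² = -8*26² = -8*676 = -5408)
y = 18573 (y = (11066 + 2099) - 1*(-5408) = 13165 + 5408 = 18573)
y + o = 18573 - 40542 = -21969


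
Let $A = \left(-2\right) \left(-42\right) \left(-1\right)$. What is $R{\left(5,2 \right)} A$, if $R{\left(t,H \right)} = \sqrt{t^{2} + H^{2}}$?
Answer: $- 84 \sqrt{29} \approx -452.35$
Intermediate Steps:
$R{\left(t,H \right)} = \sqrt{H^{2} + t^{2}}$
$A = -84$ ($A = 84 \left(-1\right) = -84$)
$R{\left(5,2 \right)} A = \sqrt{2^{2} + 5^{2}} \left(-84\right) = \sqrt{4 + 25} \left(-84\right) = \sqrt{29} \left(-84\right) = - 84 \sqrt{29}$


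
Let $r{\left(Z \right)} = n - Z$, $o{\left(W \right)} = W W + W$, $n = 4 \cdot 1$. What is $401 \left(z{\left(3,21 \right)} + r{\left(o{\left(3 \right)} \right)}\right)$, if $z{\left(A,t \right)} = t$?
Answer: $5213$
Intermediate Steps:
$n = 4$
$o{\left(W \right)} = W + W^{2}$ ($o{\left(W \right)} = W^{2} + W = W + W^{2}$)
$r{\left(Z \right)} = 4 - Z$
$401 \left(z{\left(3,21 \right)} + r{\left(o{\left(3 \right)} \right)}\right) = 401 \left(21 + \left(4 - 3 \left(1 + 3\right)\right)\right) = 401 \left(21 + \left(4 - 3 \cdot 4\right)\right) = 401 \left(21 + \left(4 - 12\right)\right) = 401 \left(21 - 8\right) = 401 \cdot 13 = 5213$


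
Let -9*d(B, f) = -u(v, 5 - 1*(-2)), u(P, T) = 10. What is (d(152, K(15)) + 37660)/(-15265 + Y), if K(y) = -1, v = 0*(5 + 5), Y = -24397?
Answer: -169475/178479 ≈ -0.94955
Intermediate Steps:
v = 0 (v = 0*10 = 0)
d(B, f) = 10/9 (d(B, f) = -(-1)*10/9 = -⅑*(-10) = 10/9)
(d(152, K(15)) + 37660)/(-15265 + Y) = (10/9 + 37660)/(-15265 - 24397) = (338950/9)/(-39662) = (338950/9)*(-1/39662) = -169475/178479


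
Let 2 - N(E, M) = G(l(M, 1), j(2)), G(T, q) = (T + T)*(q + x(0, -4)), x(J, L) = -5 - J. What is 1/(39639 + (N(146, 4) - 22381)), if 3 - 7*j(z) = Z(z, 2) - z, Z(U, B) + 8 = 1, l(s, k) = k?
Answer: 7/120866 ≈ 5.7915e-5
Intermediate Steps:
Z(U, B) = -7 (Z(U, B) = -8 + 1 = -7)
j(z) = 10/7 + z/7 (j(z) = 3/7 - (-7 - z)/7 = 3/7 + (1 + z/7) = 10/7 + z/7)
G(T, q) = 2*T*(-5 + q) (G(T, q) = (T + T)*(q + (-5 - 1*0)) = (2*T)*(q + (-5 + 0)) = (2*T)*(q - 5) = (2*T)*(-5 + q) = 2*T*(-5 + q))
N(E, M) = 60/7 (N(E, M) = 2 - 2*(-5 + (10/7 + (⅐)*2)) = 2 - 2*(-5 + (10/7 + 2/7)) = 2 - 2*(-5 + 12/7) = 2 - 2*(-23)/7 = 2 - 1*(-46/7) = 2 + 46/7 = 60/7)
1/(39639 + (N(146, 4) - 22381)) = 1/(39639 + (60/7 - 22381)) = 1/(39639 - 156607/7) = 1/(120866/7) = 7/120866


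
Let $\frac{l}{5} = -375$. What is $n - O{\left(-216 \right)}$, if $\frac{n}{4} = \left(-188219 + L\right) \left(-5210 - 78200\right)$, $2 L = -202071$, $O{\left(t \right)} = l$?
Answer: $96506873255$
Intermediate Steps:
$l = -1875$ ($l = 5 \left(-375\right) = -1875$)
$O{\left(t \right)} = -1875$
$L = - \frac{202071}{2}$ ($L = \frac{1}{2} \left(-202071\right) = - \frac{202071}{2} \approx -1.0104 \cdot 10^{5}$)
$n = 96506871380$ ($n = 4 \left(-188219 - \frac{202071}{2}\right) \left(-5210 - 78200\right) = 4 \left(\left(- \frac{578509}{2}\right) \left(-83410\right)\right) = 4 \cdot 24126717845 = 96506871380$)
$n - O{\left(-216 \right)} = 96506871380 - -1875 = 96506871380 + 1875 = 96506873255$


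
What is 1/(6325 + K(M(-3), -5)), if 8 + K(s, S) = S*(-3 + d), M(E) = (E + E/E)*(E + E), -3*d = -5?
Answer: 3/18971 ≈ 0.00015814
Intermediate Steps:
d = 5/3 (d = -⅓*(-5) = 5/3 ≈ 1.6667)
M(E) = 2*E*(1 + E) (M(E) = (E + 1)*(2*E) = (1 + E)*(2*E) = 2*E*(1 + E))
K(s, S) = -8 - 4*S/3 (K(s, S) = -8 + S*(-3 + 5/3) = -8 + S*(-4/3) = -8 - 4*S/3)
1/(6325 + K(M(-3), -5)) = 1/(6325 + (-8 - 4/3*(-5))) = 1/(6325 + (-8 + 20/3)) = 1/(6325 - 4/3) = 1/(18971/3) = 3/18971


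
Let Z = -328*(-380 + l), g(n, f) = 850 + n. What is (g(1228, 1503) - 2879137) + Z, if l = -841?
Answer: -2476571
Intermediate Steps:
Z = 400488 (Z = -328*(-380 - 841) = -328*(-1221) = 400488)
(g(1228, 1503) - 2879137) + Z = ((850 + 1228) - 2879137) + 400488 = (2078 - 2879137) + 400488 = -2877059 + 400488 = -2476571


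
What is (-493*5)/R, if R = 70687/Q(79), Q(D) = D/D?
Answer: -2465/70687 ≈ -0.034872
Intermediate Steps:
Q(D) = 1
R = 70687 (R = 70687/1 = 70687*1 = 70687)
(-493*5)/R = -493*5/70687 = -2465*1/70687 = -2465/70687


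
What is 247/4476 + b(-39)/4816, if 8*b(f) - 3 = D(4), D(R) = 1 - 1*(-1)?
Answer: 2384699/43112832 ≈ 0.055313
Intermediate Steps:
D(R) = 2 (D(R) = 1 + 1 = 2)
b(f) = 5/8 (b(f) = 3/8 + (1/8)*2 = 3/8 + 1/4 = 5/8)
247/4476 + b(-39)/4816 = 247/4476 + (5/8)/4816 = 247*(1/4476) + (5/8)*(1/4816) = 247/4476 + 5/38528 = 2384699/43112832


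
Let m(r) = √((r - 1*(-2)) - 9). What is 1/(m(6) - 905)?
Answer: -905/819026 - I/819026 ≈ -0.001105 - 1.221e-6*I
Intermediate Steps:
m(r) = √(-7 + r) (m(r) = √((r + 2) - 9) = √((2 + r) - 9) = √(-7 + r))
1/(m(6) - 905) = 1/(√(-7 + 6) - 905) = 1/(√(-1) - 905) = 1/(I - 905) = 1/(-905 + I) = (-905 - I)/819026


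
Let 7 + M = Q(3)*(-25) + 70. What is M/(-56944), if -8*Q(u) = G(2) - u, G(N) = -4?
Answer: -329/455552 ≈ -0.00072220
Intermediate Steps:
Q(u) = ½ + u/8 (Q(u) = -(-4 - u)/8 = ½ + u/8)
M = 329/8 (M = -7 + ((½ + (⅛)*3)*(-25) + 70) = -7 + ((½ + 3/8)*(-25) + 70) = -7 + ((7/8)*(-25) + 70) = -7 + (-175/8 + 70) = -7 + 385/8 = 329/8 ≈ 41.125)
M/(-56944) = (329/8)/(-56944) = (329/8)*(-1/56944) = -329/455552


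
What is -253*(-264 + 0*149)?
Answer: 66792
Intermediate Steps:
-253*(-264 + 0*149) = -253*(-264 + 0) = -253*(-264) = 66792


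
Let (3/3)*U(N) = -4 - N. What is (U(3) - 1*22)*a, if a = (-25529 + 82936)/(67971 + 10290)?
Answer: -1664803/78261 ≈ -21.272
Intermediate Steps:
U(N) = -4 - N
a = 57407/78261 ≈ 0.73353
(U(3) - 1*22)*a = ((-4 - 1*3) - 1*22)*(57407/78261) = ((-4 - 3) - 22)*(57407/78261) = (-7 - 22)*(57407/78261) = -29*57407/78261 = -1664803/78261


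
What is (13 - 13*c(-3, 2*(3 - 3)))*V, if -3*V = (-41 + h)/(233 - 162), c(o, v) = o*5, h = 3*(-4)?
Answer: 11024/213 ≈ 51.756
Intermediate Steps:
h = -12
c(o, v) = 5*o
V = 53/213 (V = -(-41 - 12)/(3*(233 - 162)) = -(-53)/(3*71) = -1/3*(-53/71) = 53/213 ≈ 0.24883)
(13 - 13*c(-3, 2*(3 - 3)))*V = (13 - 65*(-3))*(53/213) = (13 - 13*(-15))*(53/213) = (13 + 195)*(53/213) = 208*(53/213) = 11024/213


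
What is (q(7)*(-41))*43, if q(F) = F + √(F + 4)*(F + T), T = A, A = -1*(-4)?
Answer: -12341 - 19393*√11 ≈ -76660.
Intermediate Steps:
A = 4
T = 4
q(F) = F + (4 + F)^(3/2) (q(F) = F + √(F + 4)*(F + 4) = F + √(4 + F)*(4 + F) = F + (4 + F)^(3/2))
(q(7)*(-41))*43 = ((7 + 4*√(4 + 7) + 7*√(4 + 7))*(-41))*43 = ((7 + 4*√11 + 7*√11)*(-41))*43 = ((7 + 11*√11)*(-41))*43 = (-287 - 451*√11)*43 = -12341 - 19393*√11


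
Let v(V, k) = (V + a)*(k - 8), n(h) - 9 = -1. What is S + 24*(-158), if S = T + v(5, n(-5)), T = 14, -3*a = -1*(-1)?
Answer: -3778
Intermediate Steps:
a = -1/3 (a = -(-1)*(-1)/3 = -1/3*1 = -1/3 ≈ -0.33333)
n(h) = 8 (n(h) = 9 - 1 = 8)
v(V, k) = (-8 + k)*(-1/3 + V) (v(V, k) = (V - 1/3)*(k - 8) = (-1/3 + V)*(-8 + k) = (-8 + k)*(-1/3 + V))
S = 14 (S = 14 + (8/3 - 8*5 - 1/3*8 + 5*8) = 14 + (8/3 - 40 - 8/3 + 40) = 14 + 0 = 14)
S + 24*(-158) = 14 + 24*(-158) = 14 - 3792 = -3778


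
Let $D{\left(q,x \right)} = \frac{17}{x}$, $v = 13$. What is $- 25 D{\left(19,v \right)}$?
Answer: $- \frac{425}{13} \approx -32.692$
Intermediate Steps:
$- 25 D{\left(19,v \right)} = - 25 \cdot \frac{17}{13} = - 25 \cdot 17 \cdot \frac{1}{13} = \left(-25\right) \frac{17}{13} = - \frac{425}{13}$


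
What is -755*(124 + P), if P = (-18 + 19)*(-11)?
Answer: -85315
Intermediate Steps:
P = -11 (P = 1*(-11) = -11)
-755*(124 + P) = -755*(124 - 11) = -755*113 = -85315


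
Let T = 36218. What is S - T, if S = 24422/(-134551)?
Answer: -4873192540/134551 ≈ -36218.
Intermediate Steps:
S = -24422/134551 (S = 24422*(-1/134551) = -24422/134551 ≈ -0.18151)
S - T = -24422/134551 - 1*36218 = -24422/134551 - 36218 = -4873192540/134551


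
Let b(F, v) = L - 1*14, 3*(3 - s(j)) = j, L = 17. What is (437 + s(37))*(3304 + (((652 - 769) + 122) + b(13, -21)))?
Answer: 1416432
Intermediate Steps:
s(j) = 3 - j/3
b(F, v) = 3 (b(F, v) = 17 - 1*14 = 17 - 14 = 3)
(437 + s(37))*(3304 + (((652 - 769) + 122) + b(13, -21))) = (437 + (3 - ⅓*37))*(3304 + (((652 - 769) + 122) + 3)) = (437 + (3 - 37/3))*(3304 + ((-117 + 122) + 3)) = (437 - 28/3)*(3304 + (5 + 3)) = 1283*(3304 + 8)/3 = (1283/3)*3312 = 1416432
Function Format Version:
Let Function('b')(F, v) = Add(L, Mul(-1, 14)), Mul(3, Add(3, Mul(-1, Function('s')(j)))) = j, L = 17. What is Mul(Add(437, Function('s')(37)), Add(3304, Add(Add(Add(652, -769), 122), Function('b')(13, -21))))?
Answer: 1416432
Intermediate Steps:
Function('s')(j) = Add(3, Mul(Rational(-1, 3), j))
Function('b')(F, v) = 3 (Function('b')(F, v) = Add(17, Mul(-1, 14)) = Add(17, -14) = 3)
Mul(Add(437, Function('s')(37)), Add(3304, Add(Add(Add(652, -769), 122), Function('b')(13, -21)))) = Mul(Add(437, Add(3, Mul(Rational(-1, 3), 37))), Add(3304, Add(Add(Add(652, -769), 122), 3))) = Mul(Add(437, Add(3, Rational(-37, 3))), Add(3304, Add(Add(-117, 122), 3))) = Mul(Add(437, Rational(-28, 3)), Add(3304, Add(5, 3))) = Mul(Rational(1283, 3), Add(3304, 8)) = Mul(Rational(1283, 3), 3312) = 1416432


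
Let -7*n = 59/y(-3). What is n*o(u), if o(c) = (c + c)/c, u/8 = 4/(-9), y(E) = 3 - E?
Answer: -59/21 ≈ -2.8095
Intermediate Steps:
u = -32/9 (u = 8*(4/(-9)) = 8*(4*(-⅑)) = 8*(-4/9) = -32/9 ≈ -3.5556)
n = -59/42 (n = -59/(7*(3 - 1*(-3))) = -59/(7*(3 + 3)) = -59/(7*6) = -⅐*59/6 = -59/42 ≈ -1.4048)
o(c) = 2 (o(c) = (2*c)/c = 2)
n*o(u) = -59/42*2 = -59/21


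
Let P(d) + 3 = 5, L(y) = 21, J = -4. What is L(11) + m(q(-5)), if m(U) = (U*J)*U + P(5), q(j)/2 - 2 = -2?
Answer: 23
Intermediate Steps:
q(j) = 0 (q(j) = 4 + 2*(-2) = 4 - 4 = 0)
P(d) = 2 (P(d) = -3 + 5 = 2)
m(U) = 2 - 4*U² (m(U) = (U*(-4))*U + 2 = (-4*U)*U + 2 = -4*U² + 2 = 2 - 4*U²)
L(11) + m(q(-5)) = 21 + (2 - 4*0²) = 21 + (2 - 4*0) = 21 + (2 + 0) = 21 + 2 = 23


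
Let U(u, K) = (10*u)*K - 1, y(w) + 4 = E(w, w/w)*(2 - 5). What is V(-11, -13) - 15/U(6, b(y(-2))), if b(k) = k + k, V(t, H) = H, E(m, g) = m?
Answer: -3122/239 ≈ -13.063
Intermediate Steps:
y(w) = -4 - 3*w (y(w) = -4 + w*(2 - 5) = -4 + w*(-3) = -4 - 3*w)
b(k) = 2*k
U(u, K) = -1 + 10*K*u (U(u, K) = 10*K*u - 1 = -1 + 10*K*u)
V(-11, -13) - 15/U(6, b(y(-2))) = -13 - 15/(-1 + 10*(2*(-4 - 3*(-2)))*6) = -13 - 15/(-1 + 10*(2*(-4 + 6))*6) = -13 - 15/(-1 + 10*(2*2)*6) = -13 - 15/(-1 + 10*4*6) = -13 - 15/(-1 + 240) = -13 - 15/239 = -3122/239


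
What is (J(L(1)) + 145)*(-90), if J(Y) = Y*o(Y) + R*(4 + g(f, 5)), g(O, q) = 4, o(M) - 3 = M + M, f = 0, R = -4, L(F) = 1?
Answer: -10620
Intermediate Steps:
o(M) = 3 + 2*M (o(M) = 3 + (M + M) = 3 + 2*M)
J(Y) = -32 + Y*(3 + 2*Y) (J(Y) = Y*(3 + 2*Y) - 4*(4 + 4) = Y*(3 + 2*Y) - 4*8 = Y*(3 + 2*Y) - 32 = -32 + Y*(3 + 2*Y))
(J(L(1)) + 145)*(-90) = ((-32 + 1*(3 + 2*1)) + 145)*(-90) = ((-32 + 1*(3 + 2)) + 145)*(-90) = ((-32 + 1*5) + 145)*(-90) = ((-32 + 5) + 145)*(-90) = (-27 + 145)*(-90) = 118*(-90) = -10620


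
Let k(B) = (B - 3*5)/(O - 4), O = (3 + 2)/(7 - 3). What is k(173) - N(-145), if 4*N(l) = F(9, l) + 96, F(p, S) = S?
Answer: -1989/44 ≈ -45.205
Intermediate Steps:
O = 5/4 ≈ 1.2500
k(B) = 60/11 - 4*B/11 (k(B) = (B - 3*5)/(5/4 - 4) = (B - 15)/(-11/4) = -4*(-15 + B)/11 = 60/11 - 4*B/11)
N(l) = 24 + l/4 (N(l) = (l + 96)/4 = (96 + l)/4 = 24 + l/4)
k(173) - N(-145) = (60/11 - 4/11*173) - (24 + (1/4)*(-145)) = (60/11 - 692/11) - (24 - 145/4) = -632/11 - 1*(-49/4) = -632/11 + 49/4 = -1989/44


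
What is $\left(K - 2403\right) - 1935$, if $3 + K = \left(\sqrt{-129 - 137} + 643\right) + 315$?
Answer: $-3383 + i \sqrt{266} \approx -3383.0 + 16.31 i$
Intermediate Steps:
$K = 955 + i \sqrt{266}$ ($K = -3 + \left(\left(\sqrt{-129 - 137} + 643\right) + 315\right) = -3 + \left(\left(\sqrt{-266} + 643\right) + 315\right) = -3 + \left(\left(i \sqrt{266} + 643\right) + 315\right) = -3 + \left(\left(643 + i \sqrt{266}\right) + 315\right) = -3 + \left(958 + i \sqrt{266}\right) = 955 + i \sqrt{266} \approx 955.0 + 16.31 i$)
$\left(K - 2403\right) - 1935 = \left(\left(955 + i \sqrt{266}\right) - 2403\right) - 1935 = \left(-1448 + i \sqrt{266}\right) - 1935 = -3383 + i \sqrt{266}$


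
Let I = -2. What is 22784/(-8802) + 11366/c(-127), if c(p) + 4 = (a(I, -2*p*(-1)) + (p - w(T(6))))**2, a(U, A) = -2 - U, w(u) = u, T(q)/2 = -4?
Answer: -12361642/6922773 ≈ -1.7856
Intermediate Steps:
T(q) = -8 (T(q) = 2*(-4) = -8)
c(p) = -4 + (8 + p)**2 (c(p) = -4 + ((-2 - 1*(-2)) + (p - 1*(-8)))**2 = -4 + ((-2 + 2) + (p + 8))**2 = -4 + (0 + (8 + p))**2 = -4 + (8 + p)**2)
22784/(-8802) + 11366/c(-127) = 22784/(-8802) + 11366/(-4 + (8 - 127)**2) = 22784*(-1/8802) + 11366/(-4 + (-119)**2) = -11392/4401 + 11366/(-4 + 14161) = -11392/4401 + 11366/14157 = -12361642/6922773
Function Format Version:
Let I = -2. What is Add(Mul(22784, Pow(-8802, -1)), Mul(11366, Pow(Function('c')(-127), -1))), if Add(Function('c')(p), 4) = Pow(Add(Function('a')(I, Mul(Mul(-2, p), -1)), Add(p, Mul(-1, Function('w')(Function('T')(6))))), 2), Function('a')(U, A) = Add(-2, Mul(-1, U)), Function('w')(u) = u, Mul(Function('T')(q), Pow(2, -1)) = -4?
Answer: Rational(-12361642, 6922773) ≈ -1.7856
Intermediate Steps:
Function('T')(q) = -8 (Function('T')(q) = Mul(2, -4) = -8)
Function('c')(p) = Add(-4, Pow(Add(8, p), 2)) (Function('c')(p) = Add(-4, Pow(Add(Add(-2, Mul(-1, -2)), Add(p, Mul(-1, -8))), 2)) = Add(-4, Pow(Add(Add(-2, 2), Add(p, 8)), 2)) = Add(-4, Pow(Add(0, Add(8, p)), 2)) = Add(-4, Pow(Add(8, p), 2)))
Add(Mul(22784, Pow(-8802, -1)), Mul(11366, Pow(Function('c')(-127), -1))) = Add(Mul(22784, Pow(-8802, -1)), Mul(11366, Pow(Add(-4, Pow(Add(8, -127), 2)), -1))) = Add(Mul(22784, Rational(-1, 8802)), Mul(11366, Pow(Add(-4, Pow(-119, 2)), -1))) = Add(Rational(-11392, 4401), Mul(11366, Pow(Add(-4, 14161), -1))) = Add(Rational(-11392, 4401), Mul(11366, Pow(14157, -1))) = Add(Rational(-11392, 4401), Mul(11366, Rational(1, 14157))) = Add(Rational(-11392, 4401), Rational(11366, 14157)) = Rational(-12361642, 6922773)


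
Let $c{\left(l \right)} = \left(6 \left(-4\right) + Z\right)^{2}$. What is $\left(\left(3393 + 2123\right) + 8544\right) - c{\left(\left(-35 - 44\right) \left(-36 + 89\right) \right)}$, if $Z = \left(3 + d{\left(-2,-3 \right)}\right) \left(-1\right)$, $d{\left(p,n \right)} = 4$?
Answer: $13099$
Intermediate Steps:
$Z = -7$ ($Z = \left(3 + 4\right) \left(-1\right) = 7 \left(-1\right) = -7$)
$c{\left(l \right)} = 961$ ($c{\left(l \right)} = \left(6 \left(-4\right) - 7\right)^{2} = \left(-24 - 7\right)^{2} = \left(-31\right)^{2} = 961$)
$\left(\left(3393 + 2123\right) + 8544\right) - c{\left(\left(-35 - 44\right) \left(-36 + 89\right) \right)} = \left(\left(3393 + 2123\right) + 8544\right) - 961 = \left(5516 + 8544\right) - 961 = 14060 - 961 = 13099$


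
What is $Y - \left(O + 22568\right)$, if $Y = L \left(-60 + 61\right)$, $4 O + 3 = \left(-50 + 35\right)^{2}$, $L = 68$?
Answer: $- \frac{45111}{2} \approx -22556.0$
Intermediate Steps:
$O = \frac{111}{2}$ ($O = - \frac{3}{4} + \frac{\left(-50 + 35\right)^{2}}{4} = - \frac{3}{4} + \frac{\left(-15\right)^{2}}{4} = - \frac{3}{4} + \frac{1}{4} \cdot 225 = - \frac{3}{4} + \frac{225}{4} = \frac{111}{2} \approx 55.5$)
$Y = 68$ ($Y = 68 \left(-60 + 61\right) = 68 \cdot 1 = 68$)
$Y - \left(O + 22568\right) = 68 - \left(\frac{111}{2} + 22568\right) = 68 - \frac{45247}{2} = - \frac{45111}{2}$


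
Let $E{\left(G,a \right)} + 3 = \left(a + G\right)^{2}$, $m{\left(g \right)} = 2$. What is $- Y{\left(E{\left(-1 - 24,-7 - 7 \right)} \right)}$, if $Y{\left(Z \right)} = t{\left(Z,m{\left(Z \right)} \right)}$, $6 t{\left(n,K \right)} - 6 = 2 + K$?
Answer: $- \frac{5}{3} \approx -1.6667$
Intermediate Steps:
$t{\left(n,K \right)} = \frac{4}{3} + \frac{K}{6}$ ($t{\left(n,K \right)} = 1 + \frac{2 + K}{6} = 1 + \left(\frac{1}{3} + \frac{K}{6}\right) = \frac{4}{3} + \frac{K}{6}$)
$E{\left(G,a \right)} = -3 + \left(G + a\right)^{2}$ ($E{\left(G,a \right)} = -3 + \left(a + G\right)^{2} = -3 + \left(G + a\right)^{2}$)
$Y{\left(Z \right)} = \frac{5}{3}$ ($Y{\left(Z \right)} = \frac{4}{3} + \frac{1}{6} \cdot 2 = \frac{4}{3} + \frac{1}{3} = \frac{5}{3}$)
$- Y{\left(E{\left(-1 - 24,-7 - 7 \right)} \right)} = \left(-1\right) \frac{5}{3} = - \frac{5}{3}$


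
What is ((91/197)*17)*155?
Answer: 239785/197 ≈ 1217.2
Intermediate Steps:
((91/197)*17)*155 = (1547/197)*155 = 239785/197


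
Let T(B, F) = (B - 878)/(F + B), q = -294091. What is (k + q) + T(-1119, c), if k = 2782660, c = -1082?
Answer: 5477342366/2201 ≈ 2.4886e+6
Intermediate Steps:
T(B, F) = (-878 + B)/(B + F)
(k + q) + T(-1119, c) = (2782660 - 294091) + (-878 - 1119)/(-1119 - 1082) = 2488569 - 1997/(-2201) = 2488569 - 1/2201*(-1997) = 2488569 + 1997/2201 = 5477342366/2201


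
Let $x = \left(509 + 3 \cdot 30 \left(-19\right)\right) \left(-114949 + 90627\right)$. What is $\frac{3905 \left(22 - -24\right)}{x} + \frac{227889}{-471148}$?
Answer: $- \frac{3286084955309}{6881286624428} \approx -0.47754$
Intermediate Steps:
$x = 29210722$ ($x = \left(509 + 90 \left(-19\right)\right) \left(-24322\right) = \left(509 - 1710\right) \left(-24322\right) = \left(-1201\right) \left(-24322\right) = 29210722$)
$\frac{3905 \left(22 - -24\right)}{x} + \frac{227889}{-471148} = \frac{3905 \left(22 - -24\right)}{29210722} + \frac{227889}{-471148} = 3905 \left(22 + 24\right) \frac{1}{29210722} + 227889 \left(- \frac{1}{471148}\right) = 3905 \cdot 46 \cdot \frac{1}{29210722} - \frac{227889}{471148} = 179630 \cdot \frac{1}{29210722} - \frac{227889}{471148} = \frac{89815}{14605361} - \frac{227889}{471148} = - \frac{3286084955309}{6881286624428}$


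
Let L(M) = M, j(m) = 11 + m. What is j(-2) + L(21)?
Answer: 30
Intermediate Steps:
j(-2) + L(21) = (11 - 2) + 21 = 9 + 21 = 30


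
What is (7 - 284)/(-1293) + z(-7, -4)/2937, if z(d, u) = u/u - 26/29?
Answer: 7865600/36709563 ≈ 0.21427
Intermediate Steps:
z(d, u) = 3/29 (z(d, u) = 1 - 26*1/29 = 1 - 26/29 = 3/29)
(7 - 284)/(-1293) + z(-7, -4)/2937 = (7 - 284)/(-1293) + (3/29)/2937 = -277*(-1/1293) + (3/29)*(1/2937) = 277/1293 + 1/28391 = 7865600/36709563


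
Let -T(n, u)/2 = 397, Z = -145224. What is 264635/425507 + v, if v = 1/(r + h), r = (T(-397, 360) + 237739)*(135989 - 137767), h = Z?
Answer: 111526036381083/179322876201038 ≈ 0.62193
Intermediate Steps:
h = -145224
T(n, u) = -794 (T(n, u) = -2*397 = -794)
r = -421288210 (r = (-794 + 237739)*(135989 - 137767) = 236945*(-1778) = -421288210)
v = -1/421433434 (v = 1/(-421288210 - 145224) = 1/(-421433434) = -1/421433434 ≈ -2.3729e-9)
264635/425507 + v = 264635/425507 - 1/421433434 = 111526036381083/179322876201038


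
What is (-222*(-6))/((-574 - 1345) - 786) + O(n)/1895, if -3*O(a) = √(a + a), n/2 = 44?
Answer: -1332/2705 - 4*√11/5685 ≈ -0.49475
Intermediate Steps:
n = 88 (n = 2*44 = 88)
O(a) = -√2*√a/3 (O(a) = -√(a + a)/3 = -√2*√a/3)
(-222*(-6))/((-574 - 1345) - 786) + O(n)/1895 = (-222*(-6))/((-574 - 1345) - 786) - √2*√88/3/1895 = 1332/(-1919 - 786) - √2*2*√22/3*(1/1895) = 1332/(-2705) - 4*√11/3*(1/1895) = 1332*(-1/2705) - 4*√11/5685 = -1332/2705 - 4*√11/5685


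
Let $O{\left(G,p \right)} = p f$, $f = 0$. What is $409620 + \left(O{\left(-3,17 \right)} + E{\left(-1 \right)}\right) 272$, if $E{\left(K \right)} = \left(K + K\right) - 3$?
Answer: $408260$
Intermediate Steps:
$O{\left(G,p \right)} = 0$ ($O{\left(G,p \right)} = p 0 = 0$)
$E{\left(K \right)} = -3 + 2 K$ ($E{\left(K \right)} = 2 K - 3 = -3 + 2 K$)
$409620 + \left(O{\left(-3,17 \right)} + E{\left(-1 \right)}\right) 272 = 409620 + \left(0 + \left(-3 + 2 \left(-1\right)\right)\right) 272 = 409620 + \left(0 - 5\right) 272 = 409620 - 1360 = 408260$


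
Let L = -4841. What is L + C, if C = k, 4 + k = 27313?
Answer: 22468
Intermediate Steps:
k = 27309 (k = -4 + 27313 = 27309)
C = 27309
L + C = -4841 + 27309 = 22468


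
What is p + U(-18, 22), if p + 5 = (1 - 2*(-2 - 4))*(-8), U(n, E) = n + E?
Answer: -105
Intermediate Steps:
U(n, E) = E + n
p = -109 (p = -5 + (1 - 2*(-2 - 4))*(-8) = -5 + (1 - 2*(-6))*(-8) = -5 + (1 + 12)*(-8) = -5 + 13*(-8) = -5 - 104 = -109)
p + U(-18, 22) = -109 + (22 - 18) = -109 + 4 = -105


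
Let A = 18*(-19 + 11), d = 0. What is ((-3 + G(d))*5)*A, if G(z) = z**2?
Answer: 2160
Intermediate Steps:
A = -144 (A = 18*(-8) = -144)
((-3 + G(d))*5)*A = ((-3 + 0**2)*5)*(-144) = ((-3 + 0)*5)*(-144) = -3*5*(-144) = -15*(-144) = 2160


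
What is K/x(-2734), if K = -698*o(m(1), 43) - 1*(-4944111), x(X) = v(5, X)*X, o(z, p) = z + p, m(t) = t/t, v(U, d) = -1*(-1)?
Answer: -4913399/2734 ≈ -1797.1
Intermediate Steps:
v(U, d) = 1
m(t) = 1
o(z, p) = p + z
x(X) = X (x(X) = 1*X = X)
K = 4913399 (K = -698*(43 + 1) - 1*(-4944111) = -698*44 + 4944111 = -30712 + 4944111 = 4913399)
K/x(-2734) = 4913399/(-2734) = 4913399*(-1/2734) = -4913399/2734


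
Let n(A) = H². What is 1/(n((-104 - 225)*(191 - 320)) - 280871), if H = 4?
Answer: -1/280855 ≈ -3.5606e-6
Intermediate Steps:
n(A) = 16 (n(A) = 4² = 16)
1/(n((-104 - 225)*(191 - 320)) - 280871) = 1/(16 - 280871) = 1/(-280855) = -1/280855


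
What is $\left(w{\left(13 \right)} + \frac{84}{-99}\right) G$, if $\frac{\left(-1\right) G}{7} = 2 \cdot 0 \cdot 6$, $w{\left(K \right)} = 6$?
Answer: $0$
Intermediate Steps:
$G = 0$ ($G = - 7 \cdot 2 \cdot 0 \cdot 6 = - 7 \cdot 0 \cdot 6 = \left(-7\right) 0 = 0$)
$\left(w{\left(13 \right)} + \frac{84}{-99}\right) G = \left(6 + \frac{84}{-99}\right) 0 = \left(6 + 84 \left(- \frac{1}{99}\right)\right) 0 = \left(6 - \frac{28}{33}\right) 0 = \frac{170}{33} \cdot 0 = 0$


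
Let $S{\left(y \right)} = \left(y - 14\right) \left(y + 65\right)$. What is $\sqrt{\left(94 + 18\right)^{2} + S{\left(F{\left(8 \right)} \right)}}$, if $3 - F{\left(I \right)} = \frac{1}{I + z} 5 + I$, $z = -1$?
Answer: $\frac{\sqrt{557386}}{7} \approx 106.65$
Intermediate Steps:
$F{\left(I \right)} = 3 - I - \frac{5}{-1 + I}$ ($F{\left(I \right)} = 3 - \left(\frac{1}{I - 1} \cdot 5 + I\right) = 3 - \left(\frac{1}{-1 + I} 5 + I\right) = 3 - \left(\frac{5}{-1 + I} + I\right) = 3 - \left(I + \frac{5}{-1 + I}\right) = 3 - I - \frac{5}{-1 + I}$)
$S{\left(y \right)} = \left(-14 + y\right) \left(65 + y\right)$
$\sqrt{\left(94 + 18\right)^{2} + S{\left(F{\left(8 \right)} \right)}} = \sqrt{\left(94 + 18\right)^{2} + \left(-910 + \left(\frac{-8 - 8^{2} + 4 \cdot 8}{-1 + 8}\right)^{2} + 51 \frac{-8 - 8^{2} + 4 \cdot 8}{-1 + 8}\right)} = \sqrt{112^{2} + \left(-910 + \left(\frac{-8 - 64 + 32}{7}\right)^{2} + 51 \frac{-8 - 64 + 32}{7}\right)} = \sqrt{12544 + \left(-910 + \left(\frac{-8 - 64 + 32}{7}\right)^{2} + 51 \frac{-8 - 64 + 32}{7}\right)} = \sqrt{12544 + \left(-910 + \left(\frac{1}{7} \left(-40\right)\right)^{2} + 51 \cdot \frac{1}{7} \left(-40\right)\right)} = \sqrt{12544 + \left(-910 + \left(- \frac{40}{7}\right)^{2} + 51 \left(- \frac{40}{7}\right)\right)} = \sqrt{12544 - \frac{57270}{49}} = \sqrt{\frac{557386}{49}} = \frac{\sqrt{557386}}{7}$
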